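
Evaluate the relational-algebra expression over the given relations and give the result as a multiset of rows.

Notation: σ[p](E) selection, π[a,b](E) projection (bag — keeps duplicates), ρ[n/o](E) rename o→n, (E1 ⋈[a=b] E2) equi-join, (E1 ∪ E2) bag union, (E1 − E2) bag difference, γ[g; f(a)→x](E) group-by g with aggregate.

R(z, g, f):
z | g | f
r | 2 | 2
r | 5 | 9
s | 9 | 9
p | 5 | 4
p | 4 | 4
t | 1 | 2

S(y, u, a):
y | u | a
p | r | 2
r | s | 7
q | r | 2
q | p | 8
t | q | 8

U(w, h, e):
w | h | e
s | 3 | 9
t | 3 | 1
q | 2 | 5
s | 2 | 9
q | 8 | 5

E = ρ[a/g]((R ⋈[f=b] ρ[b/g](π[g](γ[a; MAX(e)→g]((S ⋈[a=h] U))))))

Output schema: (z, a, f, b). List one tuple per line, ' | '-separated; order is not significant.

Per-node cardinality:
  R → 6
  S → 5
  U → 5
  (S ⋈[a=h] U) → 6
  γ[a; MAX(e)→g]((S ⋈[a=h] U)) → 2
  π[g](γ[a; MAX(e)→g]((S ⋈[a=h] U))) → 2
  ρ[b/g](π[g](γ[a; MAX(e)→g]((S ⋈[a=h] U)))) → 2
  (R ⋈[f=b] ρ[b/g](π[g](γ[a; MAX(e)→g]((S ⋈[a=h] U))))) → 2
  ρ[a/g]((R ⋈[f=b] ρ[b/g](π[g](γ[a; MAX(e)→g]((S ⋈[a=h] U)))))) → 2

== RESULT ==
z | a | f | b
r | 5 | 9 | 9
s | 9 | 9 | 9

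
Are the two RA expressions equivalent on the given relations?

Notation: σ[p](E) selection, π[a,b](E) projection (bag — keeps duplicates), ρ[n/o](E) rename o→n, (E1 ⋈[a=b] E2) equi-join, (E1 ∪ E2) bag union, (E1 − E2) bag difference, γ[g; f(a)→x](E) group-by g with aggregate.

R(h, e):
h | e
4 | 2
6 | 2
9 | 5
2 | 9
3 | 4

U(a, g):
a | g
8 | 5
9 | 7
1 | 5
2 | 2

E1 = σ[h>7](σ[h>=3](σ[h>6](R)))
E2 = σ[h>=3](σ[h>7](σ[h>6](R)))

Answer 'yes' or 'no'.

E1 subexpression sizes:
  R → 5
  σ[h>6](R) → 1
  σ[h>=3](σ[h>6](R)) → 1
  σ[h>7](σ[h>=3](σ[h>6](R))) → 1
E2 subexpression sizes:
  R → 5
  σ[h>6](R) → 1
  σ[h>7](σ[h>6](R)) → 1
  σ[h>=3](σ[h>7](σ[h>6](R))) → 1

E1 and E2 produce the same multiset:
h | e
9 | 5

yes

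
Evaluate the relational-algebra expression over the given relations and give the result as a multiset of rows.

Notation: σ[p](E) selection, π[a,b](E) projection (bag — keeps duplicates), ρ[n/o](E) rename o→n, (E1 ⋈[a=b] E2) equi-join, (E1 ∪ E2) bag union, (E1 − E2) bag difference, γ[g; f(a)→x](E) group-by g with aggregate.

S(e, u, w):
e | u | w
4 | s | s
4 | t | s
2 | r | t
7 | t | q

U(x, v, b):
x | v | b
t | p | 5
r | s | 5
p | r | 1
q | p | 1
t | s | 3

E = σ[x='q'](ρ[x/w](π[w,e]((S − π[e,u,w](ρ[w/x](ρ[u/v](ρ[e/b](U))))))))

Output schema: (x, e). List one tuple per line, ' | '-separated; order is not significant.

Per-node cardinality:
  S → 4
  U → 5
  ρ[e/b](U) → 5
  ρ[u/v](ρ[e/b](U)) → 5
  ρ[w/x](ρ[u/v](ρ[e/b](U))) → 5
  π[e,u,w](ρ[w/x](ρ[u/v](ρ[e/b](U)))) → 5
  (S − π[e,u,w](ρ[w/x](ρ[u/v](ρ[e/b](U))))) → 4
  π[w,e]((S − π[e,u,w](ρ[w/x](ρ[u/v](ρ[e/b](U)))))) → 4
  ρ[x/w](π[w,e]((S − π[e,u,w](ρ[w/x](ρ[u/v](ρ[e/b](U))))))) → 4
  σ[x='q'](ρ[x/w](π[w,e]((S − π[e,u,w](ρ[w/x](ρ[u/v](ρ[e/b](U)))))))) → 1

== RESULT ==
x | e
q | 7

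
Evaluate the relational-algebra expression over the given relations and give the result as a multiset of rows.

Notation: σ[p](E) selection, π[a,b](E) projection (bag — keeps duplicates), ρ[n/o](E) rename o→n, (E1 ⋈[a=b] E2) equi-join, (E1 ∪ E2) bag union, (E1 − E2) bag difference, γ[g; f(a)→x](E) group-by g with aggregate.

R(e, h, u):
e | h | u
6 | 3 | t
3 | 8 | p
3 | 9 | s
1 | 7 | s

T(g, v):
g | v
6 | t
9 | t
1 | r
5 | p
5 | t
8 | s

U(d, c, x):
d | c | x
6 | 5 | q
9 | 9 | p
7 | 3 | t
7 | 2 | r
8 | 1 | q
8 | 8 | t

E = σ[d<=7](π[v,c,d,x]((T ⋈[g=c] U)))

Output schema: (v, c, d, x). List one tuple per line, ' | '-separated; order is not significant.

Stepwise |·|:
  T → 6
  U → 6
  (T ⋈[g=c] U) → 5
  π[v,c,d,x]((T ⋈[g=c] U)) → 5
  σ[d<=7](π[v,c,d,x]((T ⋈[g=c] U))) → 2

== RESULT ==
v | c | d | x
p | 5 | 6 | q
t | 5 | 6 | q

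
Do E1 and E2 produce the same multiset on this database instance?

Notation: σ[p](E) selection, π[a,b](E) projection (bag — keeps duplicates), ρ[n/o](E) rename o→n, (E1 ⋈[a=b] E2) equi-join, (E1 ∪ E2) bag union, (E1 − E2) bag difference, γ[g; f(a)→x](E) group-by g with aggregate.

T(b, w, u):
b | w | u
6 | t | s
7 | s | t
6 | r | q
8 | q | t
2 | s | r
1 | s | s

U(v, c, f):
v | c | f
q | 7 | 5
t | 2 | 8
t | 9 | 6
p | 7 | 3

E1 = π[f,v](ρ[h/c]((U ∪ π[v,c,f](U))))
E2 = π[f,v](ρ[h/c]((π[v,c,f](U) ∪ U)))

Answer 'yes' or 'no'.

E1 per-node cardinality:
  U → 4
  U → 4
  π[v,c,f](U) → 4
  (U ∪ π[v,c,f](U)) → 8
  ρ[h/c]((U ∪ π[v,c,f](U))) → 8
  π[f,v](ρ[h/c]((U ∪ π[v,c,f](U)))) → 8
E2 per-node cardinality:
  U → 4
  π[v,c,f](U) → 4
  U → 4
  (π[v,c,f](U) ∪ U) → 8
  ρ[h/c]((π[v,c,f](U) ∪ U)) → 8
  π[f,v](ρ[h/c]((π[v,c,f](U) ∪ U))) → 8

E1 and E2 produce the same multiset:
f | v
3 | p
3 | p
5 | q
5 | q
6 | t
6 | t
8 | t
8 | t

yes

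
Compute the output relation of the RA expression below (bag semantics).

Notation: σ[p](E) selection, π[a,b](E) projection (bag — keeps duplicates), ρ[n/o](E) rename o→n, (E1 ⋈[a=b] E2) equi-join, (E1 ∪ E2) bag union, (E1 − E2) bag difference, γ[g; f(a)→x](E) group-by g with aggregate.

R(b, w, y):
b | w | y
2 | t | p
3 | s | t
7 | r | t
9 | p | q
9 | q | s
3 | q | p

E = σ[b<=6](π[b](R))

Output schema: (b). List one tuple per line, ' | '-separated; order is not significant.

Per-node cardinality:
  R → 6
  π[b](R) → 6
  σ[b<=6](π[b](R)) → 3

== RESULT ==
b
2
3
3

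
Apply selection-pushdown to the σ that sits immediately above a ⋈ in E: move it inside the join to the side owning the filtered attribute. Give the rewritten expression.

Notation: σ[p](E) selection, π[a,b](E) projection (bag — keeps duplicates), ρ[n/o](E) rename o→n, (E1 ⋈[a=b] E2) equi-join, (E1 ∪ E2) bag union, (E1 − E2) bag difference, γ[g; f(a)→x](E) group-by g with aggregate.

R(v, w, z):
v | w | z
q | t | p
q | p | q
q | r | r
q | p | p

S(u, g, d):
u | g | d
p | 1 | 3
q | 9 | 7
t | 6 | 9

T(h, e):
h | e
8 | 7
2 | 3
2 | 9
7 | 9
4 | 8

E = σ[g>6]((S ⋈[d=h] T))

σ filters on g, owned by the left side.
E' = (σ[g>6](S) ⋈[d=h] T)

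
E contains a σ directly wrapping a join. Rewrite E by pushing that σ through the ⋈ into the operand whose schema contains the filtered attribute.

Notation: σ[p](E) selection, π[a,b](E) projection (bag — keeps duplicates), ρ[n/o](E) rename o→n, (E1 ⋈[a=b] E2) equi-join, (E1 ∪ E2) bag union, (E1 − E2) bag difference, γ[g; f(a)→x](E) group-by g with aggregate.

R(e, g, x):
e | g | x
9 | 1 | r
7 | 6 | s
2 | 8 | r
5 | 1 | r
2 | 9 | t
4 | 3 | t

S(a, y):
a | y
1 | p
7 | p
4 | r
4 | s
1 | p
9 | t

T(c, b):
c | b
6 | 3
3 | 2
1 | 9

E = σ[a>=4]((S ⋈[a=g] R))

σ filters on a, owned by the left side.
E' = (σ[a>=4](S) ⋈[a=g] R)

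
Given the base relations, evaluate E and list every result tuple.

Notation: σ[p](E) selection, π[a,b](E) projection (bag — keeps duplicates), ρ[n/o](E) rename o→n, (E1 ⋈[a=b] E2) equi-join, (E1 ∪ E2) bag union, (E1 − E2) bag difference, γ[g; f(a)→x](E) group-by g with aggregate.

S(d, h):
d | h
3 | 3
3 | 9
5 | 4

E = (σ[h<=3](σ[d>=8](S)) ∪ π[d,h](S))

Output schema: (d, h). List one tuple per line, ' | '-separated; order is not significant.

Per-node cardinality:
  S → 3
  σ[d>=8](S) → 0
  σ[h<=3](σ[d>=8](S)) → 0
  S → 3
  π[d,h](S) → 3
  (σ[h<=3](σ[d>=8](S)) ∪ π[d,h](S)) → 3

== RESULT ==
d | h
3 | 3
3 | 9
5 | 4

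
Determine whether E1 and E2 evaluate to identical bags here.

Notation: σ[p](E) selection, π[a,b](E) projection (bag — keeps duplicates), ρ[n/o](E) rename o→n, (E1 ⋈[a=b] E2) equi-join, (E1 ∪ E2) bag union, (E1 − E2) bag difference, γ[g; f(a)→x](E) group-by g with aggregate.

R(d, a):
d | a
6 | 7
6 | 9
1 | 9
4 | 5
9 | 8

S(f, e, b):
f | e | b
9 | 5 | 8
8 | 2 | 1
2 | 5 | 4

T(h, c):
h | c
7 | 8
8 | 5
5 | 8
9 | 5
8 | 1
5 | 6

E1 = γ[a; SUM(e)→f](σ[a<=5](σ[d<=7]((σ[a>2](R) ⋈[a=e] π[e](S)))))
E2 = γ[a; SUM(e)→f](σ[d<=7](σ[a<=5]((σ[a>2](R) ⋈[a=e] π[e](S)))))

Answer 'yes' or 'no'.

E1 stepwise |·|:
  R → 5
  σ[a>2](R) → 5
  S → 3
  π[e](S) → 3
  (σ[a>2](R) ⋈[a=e] π[e](S)) → 2
  σ[d<=7]((σ[a>2](R) ⋈[a=e] π[e](S))) → 2
  σ[a<=5](σ[d<=7]((σ[a>2](R) ⋈[a=e] π[e](S)))) → 2
  γ[a; SUM(e)→f](σ[a<=5](σ[d<=7]((σ[a>2](R) ⋈[a=e] π[e](S))))) → 1
E2 stepwise |·|:
  R → 5
  σ[a>2](R) → 5
  S → 3
  π[e](S) → 3
  (σ[a>2](R) ⋈[a=e] π[e](S)) → 2
  σ[a<=5]((σ[a>2](R) ⋈[a=e] π[e](S))) → 2
  σ[d<=7](σ[a<=5]((σ[a>2](R) ⋈[a=e] π[e](S)))) → 2
  γ[a; SUM(e)→f](σ[d<=7](σ[a<=5]((σ[a>2](R) ⋈[a=e] π[e](S))))) → 1

E1 and E2 produce the same multiset:
a | f
5 | 10

yes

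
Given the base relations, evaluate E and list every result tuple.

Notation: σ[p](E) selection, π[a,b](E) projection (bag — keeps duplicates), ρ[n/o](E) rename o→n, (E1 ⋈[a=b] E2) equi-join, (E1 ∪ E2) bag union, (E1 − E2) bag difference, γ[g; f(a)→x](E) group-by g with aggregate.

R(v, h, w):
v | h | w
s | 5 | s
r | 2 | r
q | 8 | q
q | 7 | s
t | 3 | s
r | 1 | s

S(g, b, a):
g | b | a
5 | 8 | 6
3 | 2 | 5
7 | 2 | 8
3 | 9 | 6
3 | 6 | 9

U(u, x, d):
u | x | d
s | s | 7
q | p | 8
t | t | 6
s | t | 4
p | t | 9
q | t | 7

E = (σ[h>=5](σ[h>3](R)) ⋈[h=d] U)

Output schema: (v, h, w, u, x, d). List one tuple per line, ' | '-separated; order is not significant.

Subexpression sizes:
  R → 6
  σ[h>3](R) → 3
  σ[h>=5](σ[h>3](R)) → 3
  U → 6
  (σ[h>=5](σ[h>3](R)) ⋈[h=d] U) → 3

== RESULT ==
v | h | w | u | x | d
q | 7 | s | q | t | 7
q | 7 | s | s | s | 7
q | 8 | q | q | p | 8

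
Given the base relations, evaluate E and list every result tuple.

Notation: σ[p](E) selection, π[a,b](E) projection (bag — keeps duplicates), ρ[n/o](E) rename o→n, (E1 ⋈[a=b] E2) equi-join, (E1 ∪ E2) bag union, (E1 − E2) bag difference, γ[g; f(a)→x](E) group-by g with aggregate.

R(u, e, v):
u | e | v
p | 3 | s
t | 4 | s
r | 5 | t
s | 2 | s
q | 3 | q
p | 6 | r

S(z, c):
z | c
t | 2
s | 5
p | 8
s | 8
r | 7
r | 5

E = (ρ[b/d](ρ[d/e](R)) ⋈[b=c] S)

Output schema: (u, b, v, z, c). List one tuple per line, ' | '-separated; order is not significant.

Row counts bottom-up:
  R → 6
  ρ[d/e](R) → 6
  ρ[b/d](ρ[d/e](R)) → 6
  S → 6
  (ρ[b/d](ρ[d/e](R)) ⋈[b=c] S) → 3

== RESULT ==
u | b | v | z | c
r | 5 | t | r | 5
r | 5 | t | s | 5
s | 2 | s | t | 2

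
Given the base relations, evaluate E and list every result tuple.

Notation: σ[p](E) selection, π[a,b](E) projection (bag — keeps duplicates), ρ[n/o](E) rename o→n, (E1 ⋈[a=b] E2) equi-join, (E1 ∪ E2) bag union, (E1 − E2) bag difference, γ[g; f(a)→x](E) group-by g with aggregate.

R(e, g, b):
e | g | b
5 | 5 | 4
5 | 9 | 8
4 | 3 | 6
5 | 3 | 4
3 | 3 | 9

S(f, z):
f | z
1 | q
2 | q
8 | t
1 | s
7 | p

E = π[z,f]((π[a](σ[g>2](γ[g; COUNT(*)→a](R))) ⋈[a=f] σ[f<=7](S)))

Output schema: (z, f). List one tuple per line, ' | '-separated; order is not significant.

Row counts bottom-up:
  R → 5
  γ[g; COUNT(*)→a](R) → 3
  σ[g>2](γ[g; COUNT(*)→a](R)) → 3
  π[a](σ[g>2](γ[g; COUNT(*)→a](R))) → 3
  S → 5
  σ[f<=7](S) → 4
  (π[a](σ[g>2](γ[g; COUNT(*)→a](R))) ⋈[a=f] σ[f<=7](S)) → 4
  π[z,f]((π[a](σ[g>2](γ[g; COUNT(*)→a](R))) ⋈[a=f] σ[f<=7](S))) → 4

== RESULT ==
z | f
q | 1
q | 1
s | 1
s | 1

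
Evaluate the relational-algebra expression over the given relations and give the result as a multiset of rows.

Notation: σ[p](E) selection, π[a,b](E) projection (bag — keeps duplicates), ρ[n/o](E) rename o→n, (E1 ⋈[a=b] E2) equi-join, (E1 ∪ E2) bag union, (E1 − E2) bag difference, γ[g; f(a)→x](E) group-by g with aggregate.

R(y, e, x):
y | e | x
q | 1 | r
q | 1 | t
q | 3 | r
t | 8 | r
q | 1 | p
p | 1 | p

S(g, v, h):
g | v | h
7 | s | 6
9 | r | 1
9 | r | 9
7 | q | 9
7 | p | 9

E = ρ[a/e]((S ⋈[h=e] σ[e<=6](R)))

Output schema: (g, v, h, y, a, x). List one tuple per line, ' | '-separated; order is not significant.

Row counts bottom-up:
  S → 5
  R → 6
  σ[e<=6](R) → 5
  (S ⋈[h=e] σ[e<=6](R)) → 4
  ρ[a/e]((S ⋈[h=e] σ[e<=6](R))) → 4

== RESULT ==
g | v | h | y | a | x
9 | r | 1 | p | 1 | p
9 | r | 1 | q | 1 | p
9 | r | 1 | q | 1 | r
9 | r | 1 | q | 1 | t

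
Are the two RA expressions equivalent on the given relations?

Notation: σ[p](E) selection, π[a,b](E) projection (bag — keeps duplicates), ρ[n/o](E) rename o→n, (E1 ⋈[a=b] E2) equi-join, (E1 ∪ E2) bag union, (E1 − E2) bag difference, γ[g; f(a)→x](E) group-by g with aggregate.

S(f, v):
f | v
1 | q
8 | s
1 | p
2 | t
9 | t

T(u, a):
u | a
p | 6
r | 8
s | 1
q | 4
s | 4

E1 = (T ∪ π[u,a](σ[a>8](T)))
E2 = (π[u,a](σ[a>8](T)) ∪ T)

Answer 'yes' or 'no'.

E1 row counts bottom-up:
  T → 5
  T → 5
  σ[a>8](T) → 0
  π[u,a](σ[a>8](T)) → 0
  (T ∪ π[u,a](σ[a>8](T))) → 5
E2 row counts bottom-up:
  T → 5
  σ[a>8](T) → 0
  π[u,a](σ[a>8](T)) → 0
  T → 5
  (π[u,a](σ[a>8](T)) ∪ T) → 5

E1 and E2 produce the same multiset:
u | a
p | 6
q | 4
r | 8
s | 1
s | 4

yes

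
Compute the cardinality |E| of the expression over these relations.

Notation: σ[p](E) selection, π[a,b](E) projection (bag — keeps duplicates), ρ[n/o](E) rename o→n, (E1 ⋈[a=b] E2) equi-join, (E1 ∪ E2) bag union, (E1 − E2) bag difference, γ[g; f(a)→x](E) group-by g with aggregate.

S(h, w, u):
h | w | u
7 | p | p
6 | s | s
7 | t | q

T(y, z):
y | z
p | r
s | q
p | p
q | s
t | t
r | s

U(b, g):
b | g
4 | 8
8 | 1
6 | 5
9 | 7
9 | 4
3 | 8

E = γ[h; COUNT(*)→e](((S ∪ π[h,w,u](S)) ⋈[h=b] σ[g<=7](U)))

Row counts bottom-up:
  S → 3
  S → 3
  π[h,w,u](S) → 3
  (S ∪ π[h,w,u](S)) → 6
  U → 6
  σ[g<=7](U) → 4
  ((S ∪ π[h,w,u](S)) ⋈[h=b] σ[g<=7](U)) → 2
  γ[h; COUNT(*)→e](((S ∪ π[h,w,u](S)) ⋈[h=b] σ[g<=7](U))) → 1

|E| = 1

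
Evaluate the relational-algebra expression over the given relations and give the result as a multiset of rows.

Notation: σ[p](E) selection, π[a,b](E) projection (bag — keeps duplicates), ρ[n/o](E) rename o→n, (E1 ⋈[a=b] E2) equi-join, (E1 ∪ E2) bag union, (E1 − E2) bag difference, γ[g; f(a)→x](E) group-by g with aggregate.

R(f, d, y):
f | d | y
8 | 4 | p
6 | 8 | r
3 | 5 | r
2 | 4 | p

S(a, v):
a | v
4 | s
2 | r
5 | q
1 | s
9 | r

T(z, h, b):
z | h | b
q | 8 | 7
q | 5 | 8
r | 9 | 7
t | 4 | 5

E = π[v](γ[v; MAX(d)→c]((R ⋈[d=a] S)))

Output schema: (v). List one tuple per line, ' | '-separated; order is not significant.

Row counts bottom-up:
  R → 4
  S → 5
  (R ⋈[d=a] S) → 3
  γ[v; MAX(d)→c]((R ⋈[d=a] S)) → 2
  π[v](γ[v; MAX(d)→c]((R ⋈[d=a] S))) → 2

== RESULT ==
v
q
s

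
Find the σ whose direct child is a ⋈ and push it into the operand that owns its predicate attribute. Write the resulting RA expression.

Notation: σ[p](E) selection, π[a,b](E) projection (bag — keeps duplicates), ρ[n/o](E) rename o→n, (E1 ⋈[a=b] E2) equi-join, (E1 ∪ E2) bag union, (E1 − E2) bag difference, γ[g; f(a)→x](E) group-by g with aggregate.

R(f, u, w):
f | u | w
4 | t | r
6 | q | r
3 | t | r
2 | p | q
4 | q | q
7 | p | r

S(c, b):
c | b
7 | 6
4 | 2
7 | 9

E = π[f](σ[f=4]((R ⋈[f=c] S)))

σ filters on f, owned by the left side.
E' = π[f]((σ[f=4](R) ⋈[f=c] S))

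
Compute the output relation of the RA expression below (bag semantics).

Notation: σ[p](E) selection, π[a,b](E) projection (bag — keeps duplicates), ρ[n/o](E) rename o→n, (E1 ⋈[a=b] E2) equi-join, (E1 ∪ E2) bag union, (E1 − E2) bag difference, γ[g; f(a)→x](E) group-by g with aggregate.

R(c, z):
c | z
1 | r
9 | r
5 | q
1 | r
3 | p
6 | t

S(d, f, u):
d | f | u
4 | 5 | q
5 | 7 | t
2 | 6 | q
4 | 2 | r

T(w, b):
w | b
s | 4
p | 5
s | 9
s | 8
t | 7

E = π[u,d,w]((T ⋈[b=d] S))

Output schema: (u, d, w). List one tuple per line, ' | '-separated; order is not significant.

Per-node cardinality:
  T → 5
  S → 4
  (T ⋈[b=d] S) → 3
  π[u,d,w]((T ⋈[b=d] S)) → 3

== RESULT ==
u | d | w
q | 4 | s
r | 4 | s
t | 5 | p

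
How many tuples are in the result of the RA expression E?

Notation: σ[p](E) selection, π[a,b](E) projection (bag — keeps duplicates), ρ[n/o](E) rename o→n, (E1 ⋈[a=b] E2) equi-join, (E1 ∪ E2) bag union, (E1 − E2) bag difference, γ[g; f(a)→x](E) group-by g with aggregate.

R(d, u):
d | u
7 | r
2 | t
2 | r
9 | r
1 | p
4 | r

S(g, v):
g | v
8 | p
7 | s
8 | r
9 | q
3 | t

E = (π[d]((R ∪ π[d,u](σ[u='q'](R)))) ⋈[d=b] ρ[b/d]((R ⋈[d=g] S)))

Stepwise |·|:
  R → 6
  R → 6
  σ[u='q'](R) → 0
  π[d,u](σ[u='q'](R)) → 0
  (R ∪ π[d,u](σ[u='q'](R))) → 6
  π[d]((R ∪ π[d,u](σ[u='q'](R)))) → 6
  R → 6
  S → 5
  (R ⋈[d=g] S) → 2
  ρ[b/d]((R ⋈[d=g] S)) → 2
  (π[d]((R ∪ π[d,u](σ[u='q'](R)))) ⋈[d=b] ρ[b/d]((R ⋈[d=g] S))) → 2

|E| = 2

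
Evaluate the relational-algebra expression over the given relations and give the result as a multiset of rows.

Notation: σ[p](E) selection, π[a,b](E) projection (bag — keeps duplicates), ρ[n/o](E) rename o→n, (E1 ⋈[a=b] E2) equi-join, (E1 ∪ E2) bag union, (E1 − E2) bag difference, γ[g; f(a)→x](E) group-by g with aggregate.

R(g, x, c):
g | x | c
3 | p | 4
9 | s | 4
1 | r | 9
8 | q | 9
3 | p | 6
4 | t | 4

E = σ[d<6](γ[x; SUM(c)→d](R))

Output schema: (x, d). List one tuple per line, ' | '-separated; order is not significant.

Stepwise |·|:
  R → 6
  γ[x; SUM(c)→d](R) → 5
  σ[d<6](γ[x; SUM(c)→d](R)) → 2

== RESULT ==
x | d
s | 4
t | 4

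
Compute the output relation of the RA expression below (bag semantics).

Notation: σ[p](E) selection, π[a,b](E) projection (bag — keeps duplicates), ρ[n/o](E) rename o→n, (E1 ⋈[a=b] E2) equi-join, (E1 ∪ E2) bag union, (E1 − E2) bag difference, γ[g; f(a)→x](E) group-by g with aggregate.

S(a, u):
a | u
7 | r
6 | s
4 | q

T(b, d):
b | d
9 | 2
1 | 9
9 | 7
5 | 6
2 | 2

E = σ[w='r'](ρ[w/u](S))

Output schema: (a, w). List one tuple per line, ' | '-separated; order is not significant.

Subexpression sizes:
  S → 3
  ρ[w/u](S) → 3
  σ[w='r'](ρ[w/u](S)) → 1

== RESULT ==
a | w
7 | r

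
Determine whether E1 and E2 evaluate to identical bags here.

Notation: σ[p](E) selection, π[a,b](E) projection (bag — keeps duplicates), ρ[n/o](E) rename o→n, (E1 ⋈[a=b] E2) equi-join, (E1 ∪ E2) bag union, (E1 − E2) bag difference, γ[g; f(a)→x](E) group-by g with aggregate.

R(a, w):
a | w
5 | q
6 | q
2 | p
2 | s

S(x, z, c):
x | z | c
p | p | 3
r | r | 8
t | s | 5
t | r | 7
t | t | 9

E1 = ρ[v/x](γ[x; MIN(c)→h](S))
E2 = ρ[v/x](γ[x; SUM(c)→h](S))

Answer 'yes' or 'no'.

E1 per-node cardinality:
  S → 5
  γ[x; MIN(c)→h](S) → 3
  ρ[v/x](γ[x; MIN(c)→h](S)) → 3
E2 per-node cardinality:
  S → 5
  γ[x; SUM(c)→h](S) → 3
  ρ[v/x](γ[x; SUM(c)→h](S)) → 3

E1 result:
v | h
p | 3
r | 8
t | 5
E2 result:
v | h
p | 3
r | 8
t | 21
Witness: ('t', 21) appears 0× in E1 but 1× in E2.

no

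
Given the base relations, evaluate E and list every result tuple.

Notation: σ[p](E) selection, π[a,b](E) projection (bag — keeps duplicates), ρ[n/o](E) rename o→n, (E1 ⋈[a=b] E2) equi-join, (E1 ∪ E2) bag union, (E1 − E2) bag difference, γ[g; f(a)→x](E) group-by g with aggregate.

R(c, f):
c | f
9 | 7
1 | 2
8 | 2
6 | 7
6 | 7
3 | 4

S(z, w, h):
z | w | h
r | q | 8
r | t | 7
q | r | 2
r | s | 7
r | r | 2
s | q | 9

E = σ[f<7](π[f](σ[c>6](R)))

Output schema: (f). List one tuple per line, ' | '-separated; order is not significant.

Subexpression sizes:
  R → 6
  σ[c>6](R) → 2
  π[f](σ[c>6](R)) → 2
  σ[f<7](π[f](σ[c>6](R))) → 1

== RESULT ==
f
2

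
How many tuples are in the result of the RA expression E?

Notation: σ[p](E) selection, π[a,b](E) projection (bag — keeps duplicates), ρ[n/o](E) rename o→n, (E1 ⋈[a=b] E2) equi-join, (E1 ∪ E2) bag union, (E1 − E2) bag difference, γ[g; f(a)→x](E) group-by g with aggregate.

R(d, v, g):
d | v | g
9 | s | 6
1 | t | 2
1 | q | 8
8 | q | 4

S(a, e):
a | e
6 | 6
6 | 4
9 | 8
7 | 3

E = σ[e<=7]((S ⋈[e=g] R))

Row counts bottom-up:
  S → 4
  R → 4
  (S ⋈[e=g] R) → 3
  σ[e<=7]((S ⋈[e=g] R)) → 2

|E| = 2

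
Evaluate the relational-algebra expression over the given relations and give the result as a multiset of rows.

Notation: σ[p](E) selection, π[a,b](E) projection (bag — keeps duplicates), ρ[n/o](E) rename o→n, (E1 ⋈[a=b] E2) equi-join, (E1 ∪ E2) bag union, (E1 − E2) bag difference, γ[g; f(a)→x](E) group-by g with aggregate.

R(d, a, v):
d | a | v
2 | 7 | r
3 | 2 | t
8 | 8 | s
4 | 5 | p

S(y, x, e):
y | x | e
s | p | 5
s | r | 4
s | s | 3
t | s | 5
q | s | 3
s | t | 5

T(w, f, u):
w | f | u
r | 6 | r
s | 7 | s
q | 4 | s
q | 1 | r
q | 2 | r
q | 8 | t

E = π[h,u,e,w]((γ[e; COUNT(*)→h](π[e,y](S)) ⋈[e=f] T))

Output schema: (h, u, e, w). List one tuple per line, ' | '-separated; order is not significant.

Stepwise |·|:
  S → 6
  π[e,y](S) → 6
  γ[e; COUNT(*)→h](π[e,y](S)) → 3
  T → 6
  (γ[e; COUNT(*)→h](π[e,y](S)) ⋈[e=f] T) → 1
  π[h,u,e,w]((γ[e; COUNT(*)→h](π[e,y](S)) ⋈[e=f] T)) → 1

== RESULT ==
h | u | e | w
1 | s | 4 | q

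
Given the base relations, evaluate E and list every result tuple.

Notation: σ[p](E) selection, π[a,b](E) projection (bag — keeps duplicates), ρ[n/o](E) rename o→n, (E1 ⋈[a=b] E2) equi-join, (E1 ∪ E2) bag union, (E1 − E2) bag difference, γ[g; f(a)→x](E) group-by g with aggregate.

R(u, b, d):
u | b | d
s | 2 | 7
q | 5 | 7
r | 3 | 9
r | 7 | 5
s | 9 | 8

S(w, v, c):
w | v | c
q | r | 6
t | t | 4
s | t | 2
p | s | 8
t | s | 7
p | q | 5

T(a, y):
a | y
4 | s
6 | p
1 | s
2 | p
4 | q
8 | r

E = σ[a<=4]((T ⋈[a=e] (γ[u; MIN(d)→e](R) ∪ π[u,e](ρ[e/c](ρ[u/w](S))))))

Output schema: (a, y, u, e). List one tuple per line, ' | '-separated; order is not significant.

Stepwise |·|:
  T → 6
  R → 5
  γ[u; MIN(d)→e](R) → 3
  S → 6
  ρ[u/w](S) → 6
  ρ[e/c](ρ[u/w](S)) → 6
  π[u,e](ρ[e/c](ρ[u/w](S))) → 6
  (γ[u; MIN(d)→e](R) ∪ π[u,e](ρ[e/c](ρ[u/w](S)))) → 9
  (T ⋈[a=e] (γ[u; MIN(d)→e](R) ∪ π[u,e](ρ[e/c](ρ[u/w](S))))) → 5
  σ[a<=4]((T ⋈[a=e] (γ[u; MIN(d)→e](R) ∪ π[u,e](ρ[e/c](ρ[u/w](S)))))) → 3

== RESULT ==
a | y | u | e
2 | p | s | 2
4 | q | t | 4
4 | s | t | 4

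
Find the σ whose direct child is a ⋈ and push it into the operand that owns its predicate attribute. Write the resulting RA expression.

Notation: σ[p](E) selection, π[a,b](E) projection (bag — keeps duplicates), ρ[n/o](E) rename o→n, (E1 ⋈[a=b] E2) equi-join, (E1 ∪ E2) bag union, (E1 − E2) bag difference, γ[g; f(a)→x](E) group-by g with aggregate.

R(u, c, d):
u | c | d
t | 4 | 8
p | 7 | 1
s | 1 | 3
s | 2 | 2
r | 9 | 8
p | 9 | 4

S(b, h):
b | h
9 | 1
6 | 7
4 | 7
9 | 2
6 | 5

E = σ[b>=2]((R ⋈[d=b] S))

σ filters on b, owned by the right side.
E' = (R ⋈[d=b] σ[b>=2](S))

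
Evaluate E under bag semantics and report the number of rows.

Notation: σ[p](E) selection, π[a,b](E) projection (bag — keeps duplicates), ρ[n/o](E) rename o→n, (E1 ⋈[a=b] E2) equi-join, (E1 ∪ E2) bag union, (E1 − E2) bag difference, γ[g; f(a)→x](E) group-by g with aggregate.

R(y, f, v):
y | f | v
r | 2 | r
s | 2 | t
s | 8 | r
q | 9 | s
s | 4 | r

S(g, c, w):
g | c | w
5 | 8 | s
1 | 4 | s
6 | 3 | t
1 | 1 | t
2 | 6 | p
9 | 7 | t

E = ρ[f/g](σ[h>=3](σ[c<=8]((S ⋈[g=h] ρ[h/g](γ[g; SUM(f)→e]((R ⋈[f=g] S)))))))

Per-node cardinality:
  S → 6
  R → 5
  S → 6
  (R ⋈[f=g] S) → 3
  γ[g; SUM(f)→e]((R ⋈[f=g] S)) → 2
  ρ[h/g](γ[g; SUM(f)→e]((R ⋈[f=g] S))) → 2
  (S ⋈[g=h] ρ[h/g](γ[g; SUM(f)→e]((R ⋈[f=g] S)))) → 2
  σ[c<=8]((S ⋈[g=h] ρ[h/g](γ[g; SUM(f)→e]((R ⋈[f=g] S))))) → 2
  σ[h>=3](σ[c<=8]((S ⋈[g=h] ρ[h/g](γ[g; SUM(f)→e]((R ⋈[f=g] S)))))) → 1
  ρ[f/g](σ[h>=3](σ[c<=8]((S ⋈[g=h] ρ[h/g](γ[g; SUM(f)→e]((R ⋈[f=g] S))))))) → 1

|E| = 1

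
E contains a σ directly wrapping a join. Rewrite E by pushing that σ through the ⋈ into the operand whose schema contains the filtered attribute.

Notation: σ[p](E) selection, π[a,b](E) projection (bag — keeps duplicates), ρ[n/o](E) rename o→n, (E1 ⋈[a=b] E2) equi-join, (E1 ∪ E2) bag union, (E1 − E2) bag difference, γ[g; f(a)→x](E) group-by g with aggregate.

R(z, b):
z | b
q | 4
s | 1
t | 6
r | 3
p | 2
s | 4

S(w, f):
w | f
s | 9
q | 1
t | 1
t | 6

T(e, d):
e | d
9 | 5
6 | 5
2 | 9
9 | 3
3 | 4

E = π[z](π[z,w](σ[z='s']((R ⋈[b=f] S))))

σ filters on z, owned by the left side.
E' = π[z](π[z,w]((σ[z='s'](R) ⋈[b=f] S)))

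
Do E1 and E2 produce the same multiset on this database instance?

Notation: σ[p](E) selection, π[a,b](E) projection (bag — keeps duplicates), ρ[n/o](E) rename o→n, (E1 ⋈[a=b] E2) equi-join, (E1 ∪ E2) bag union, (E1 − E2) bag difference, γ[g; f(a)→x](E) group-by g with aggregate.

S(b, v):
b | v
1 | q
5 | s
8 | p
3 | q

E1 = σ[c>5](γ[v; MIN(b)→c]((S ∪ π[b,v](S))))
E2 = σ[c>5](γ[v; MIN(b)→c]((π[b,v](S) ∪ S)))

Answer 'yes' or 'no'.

E1 row counts bottom-up:
  S → 4
  S → 4
  π[b,v](S) → 4
  (S ∪ π[b,v](S)) → 8
  γ[v; MIN(b)→c]((S ∪ π[b,v](S))) → 3
  σ[c>5](γ[v; MIN(b)→c]((S ∪ π[b,v](S)))) → 1
E2 row counts bottom-up:
  S → 4
  π[b,v](S) → 4
  S → 4
  (π[b,v](S) ∪ S) → 8
  γ[v; MIN(b)→c]((π[b,v](S) ∪ S)) → 3
  σ[c>5](γ[v; MIN(b)→c]((π[b,v](S) ∪ S))) → 1

E1 and E2 produce the same multiset:
v | c
p | 8

yes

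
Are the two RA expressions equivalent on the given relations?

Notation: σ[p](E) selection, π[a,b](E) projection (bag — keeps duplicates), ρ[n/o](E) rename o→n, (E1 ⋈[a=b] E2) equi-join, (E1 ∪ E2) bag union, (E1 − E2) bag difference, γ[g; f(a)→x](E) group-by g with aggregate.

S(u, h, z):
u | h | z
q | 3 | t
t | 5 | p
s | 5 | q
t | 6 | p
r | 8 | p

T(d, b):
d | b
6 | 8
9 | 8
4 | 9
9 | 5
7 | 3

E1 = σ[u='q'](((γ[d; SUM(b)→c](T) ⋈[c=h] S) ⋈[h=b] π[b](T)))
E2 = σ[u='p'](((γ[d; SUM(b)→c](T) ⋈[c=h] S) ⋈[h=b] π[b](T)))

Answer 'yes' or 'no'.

E1 per-node cardinality:
  T → 5
  γ[d; SUM(b)→c](T) → 4
  S → 5
  (γ[d; SUM(b)→c](T) ⋈[c=h] S) → 2
  T → 5
  π[b](T) → 5
  ((γ[d; SUM(b)→c](T) ⋈[c=h] S) ⋈[h=b] π[b](T)) → 3
  σ[u='q'](((γ[d; SUM(b)→c](T) ⋈[c=h] S) ⋈[h=b] π[b](T))) → 1
E2 per-node cardinality:
  T → 5
  γ[d; SUM(b)→c](T) → 4
  S → 5
  (γ[d; SUM(b)→c](T) ⋈[c=h] S) → 2
  T → 5
  π[b](T) → 5
  ((γ[d; SUM(b)→c](T) ⋈[c=h] S) ⋈[h=b] π[b](T)) → 3
  σ[u='p'](((γ[d; SUM(b)→c](T) ⋈[c=h] S) ⋈[h=b] π[b](T))) → 0

E1 result:
d | c | u | h | z | b
7 | 3 | q | 3 | t | 3
E2 result:
d | c | u | h | z | b
(0 rows)
Witness: (7, 3, 'q', 3, 't', 3) appears 1× in E1 but 0× in E2.

no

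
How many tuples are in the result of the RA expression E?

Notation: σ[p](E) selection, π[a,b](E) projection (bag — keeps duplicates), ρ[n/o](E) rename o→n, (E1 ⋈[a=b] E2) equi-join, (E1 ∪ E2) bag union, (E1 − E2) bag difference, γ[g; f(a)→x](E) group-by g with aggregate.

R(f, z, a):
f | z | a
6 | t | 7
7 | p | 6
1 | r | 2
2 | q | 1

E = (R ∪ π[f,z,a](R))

Row counts bottom-up:
  R → 4
  R → 4
  π[f,z,a](R) → 4
  (R ∪ π[f,z,a](R)) → 8

|E| = 8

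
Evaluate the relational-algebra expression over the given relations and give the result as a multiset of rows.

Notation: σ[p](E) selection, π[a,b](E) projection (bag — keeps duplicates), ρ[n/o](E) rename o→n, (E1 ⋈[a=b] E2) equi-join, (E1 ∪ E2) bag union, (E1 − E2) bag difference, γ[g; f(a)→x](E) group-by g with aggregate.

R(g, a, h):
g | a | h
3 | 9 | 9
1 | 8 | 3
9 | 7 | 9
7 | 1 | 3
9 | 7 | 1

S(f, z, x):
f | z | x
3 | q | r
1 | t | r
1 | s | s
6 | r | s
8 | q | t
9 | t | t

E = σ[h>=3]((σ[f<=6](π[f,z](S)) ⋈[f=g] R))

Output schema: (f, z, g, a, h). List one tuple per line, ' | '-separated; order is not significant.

Row counts bottom-up:
  S → 6
  π[f,z](S) → 6
  σ[f<=6](π[f,z](S)) → 4
  R → 5
  (σ[f<=6](π[f,z](S)) ⋈[f=g] R) → 3
  σ[h>=3]((σ[f<=6](π[f,z](S)) ⋈[f=g] R)) → 3

== RESULT ==
f | z | g | a | h
1 | s | 1 | 8 | 3
1 | t | 1 | 8 | 3
3 | q | 3 | 9 | 9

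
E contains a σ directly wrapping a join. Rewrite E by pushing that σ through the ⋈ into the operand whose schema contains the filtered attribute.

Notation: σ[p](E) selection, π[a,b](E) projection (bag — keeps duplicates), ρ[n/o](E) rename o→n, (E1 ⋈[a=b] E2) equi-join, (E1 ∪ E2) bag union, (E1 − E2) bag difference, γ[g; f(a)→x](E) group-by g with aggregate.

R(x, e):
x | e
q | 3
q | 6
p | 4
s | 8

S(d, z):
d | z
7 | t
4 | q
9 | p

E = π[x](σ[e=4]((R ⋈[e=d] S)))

σ filters on e, owned by the left side.
E' = π[x]((σ[e=4](R) ⋈[e=d] S))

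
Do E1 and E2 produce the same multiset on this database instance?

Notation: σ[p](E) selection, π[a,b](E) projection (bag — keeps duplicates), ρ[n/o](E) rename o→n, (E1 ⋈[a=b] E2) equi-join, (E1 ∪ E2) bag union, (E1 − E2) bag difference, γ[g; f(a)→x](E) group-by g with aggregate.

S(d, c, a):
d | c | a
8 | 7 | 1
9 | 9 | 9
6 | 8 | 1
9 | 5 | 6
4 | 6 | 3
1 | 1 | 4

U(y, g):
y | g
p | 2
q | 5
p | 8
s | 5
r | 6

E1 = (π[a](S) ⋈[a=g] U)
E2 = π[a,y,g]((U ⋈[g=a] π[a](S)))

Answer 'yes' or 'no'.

E1 row counts bottom-up:
  S → 6
  π[a](S) → 6
  U → 5
  (π[a](S) ⋈[a=g] U) → 1
E2 row counts bottom-up:
  U → 5
  S → 6
  π[a](S) → 6
  (U ⋈[g=a] π[a](S)) → 1
  π[a,y,g]((U ⋈[g=a] π[a](S))) → 1

E1 and E2 produce the same multiset:
a | y | g
6 | r | 6

yes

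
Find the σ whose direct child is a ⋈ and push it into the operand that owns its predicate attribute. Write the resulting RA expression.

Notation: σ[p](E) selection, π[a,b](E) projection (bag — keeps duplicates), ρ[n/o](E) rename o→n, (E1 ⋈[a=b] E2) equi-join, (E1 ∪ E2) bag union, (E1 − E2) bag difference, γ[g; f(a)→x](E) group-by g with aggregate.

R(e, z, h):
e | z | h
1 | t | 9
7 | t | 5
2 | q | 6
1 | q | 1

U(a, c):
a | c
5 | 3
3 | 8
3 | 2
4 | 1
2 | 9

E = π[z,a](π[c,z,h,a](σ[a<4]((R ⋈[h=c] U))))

σ filters on a, owned by the right side.
E' = π[z,a](π[c,z,h,a]((R ⋈[h=c] σ[a<4](U))))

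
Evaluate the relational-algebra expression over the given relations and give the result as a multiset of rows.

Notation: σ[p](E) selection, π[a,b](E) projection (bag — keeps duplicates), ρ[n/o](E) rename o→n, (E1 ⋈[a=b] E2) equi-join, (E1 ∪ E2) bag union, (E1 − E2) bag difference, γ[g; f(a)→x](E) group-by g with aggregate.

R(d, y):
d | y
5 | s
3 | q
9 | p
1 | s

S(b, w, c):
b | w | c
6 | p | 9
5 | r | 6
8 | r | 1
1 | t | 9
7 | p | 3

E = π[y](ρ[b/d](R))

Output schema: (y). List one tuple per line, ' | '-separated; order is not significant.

Per-node cardinality:
  R → 4
  ρ[b/d](R) → 4
  π[y](ρ[b/d](R)) → 4

== RESULT ==
y
p
q
s
s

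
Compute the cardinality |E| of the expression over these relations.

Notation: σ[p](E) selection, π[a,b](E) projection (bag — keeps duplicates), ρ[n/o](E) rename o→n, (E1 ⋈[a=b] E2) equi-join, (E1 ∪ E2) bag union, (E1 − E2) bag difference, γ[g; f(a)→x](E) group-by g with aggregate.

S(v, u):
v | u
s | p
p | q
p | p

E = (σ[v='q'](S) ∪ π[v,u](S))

Subexpression sizes:
  S → 3
  σ[v='q'](S) → 0
  S → 3
  π[v,u](S) → 3
  (σ[v='q'](S) ∪ π[v,u](S)) → 3

|E| = 3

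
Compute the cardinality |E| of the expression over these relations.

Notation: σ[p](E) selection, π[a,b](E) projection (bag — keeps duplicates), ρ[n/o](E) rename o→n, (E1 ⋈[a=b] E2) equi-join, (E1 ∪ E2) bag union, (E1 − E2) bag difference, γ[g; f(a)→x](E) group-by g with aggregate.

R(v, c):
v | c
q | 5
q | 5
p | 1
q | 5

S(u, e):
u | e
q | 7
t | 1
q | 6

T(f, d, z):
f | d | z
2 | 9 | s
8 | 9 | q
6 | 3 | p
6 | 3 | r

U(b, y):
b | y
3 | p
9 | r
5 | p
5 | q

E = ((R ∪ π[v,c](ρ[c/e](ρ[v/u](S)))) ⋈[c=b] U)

Subexpression sizes:
  R → 4
  S → 3
  ρ[v/u](S) → 3
  ρ[c/e](ρ[v/u](S)) → 3
  π[v,c](ρ[c/e](ρ[v/u](S))) → 3
  (R ∪ π[v,c](ρ[c/e](ρ[v/u](S)))) → 7
  U → 4
  ((R ∪ π[v,c](ρ[c/e](ρ[v/u](S)))) ⋈[c=b] U) → 6

|E| = 6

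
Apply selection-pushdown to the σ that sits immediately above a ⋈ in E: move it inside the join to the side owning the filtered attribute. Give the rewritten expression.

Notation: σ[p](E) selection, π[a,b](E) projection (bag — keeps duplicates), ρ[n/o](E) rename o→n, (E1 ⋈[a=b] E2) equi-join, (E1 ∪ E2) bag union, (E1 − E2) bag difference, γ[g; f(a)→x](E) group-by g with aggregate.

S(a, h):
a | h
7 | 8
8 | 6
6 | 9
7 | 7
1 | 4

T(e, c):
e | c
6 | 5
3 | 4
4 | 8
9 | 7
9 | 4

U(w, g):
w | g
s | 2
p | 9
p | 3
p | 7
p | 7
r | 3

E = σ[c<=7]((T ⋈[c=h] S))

σ filters on c, owned by the left side.
E' = (σ[c<=7](T) ⋈[c=h] S)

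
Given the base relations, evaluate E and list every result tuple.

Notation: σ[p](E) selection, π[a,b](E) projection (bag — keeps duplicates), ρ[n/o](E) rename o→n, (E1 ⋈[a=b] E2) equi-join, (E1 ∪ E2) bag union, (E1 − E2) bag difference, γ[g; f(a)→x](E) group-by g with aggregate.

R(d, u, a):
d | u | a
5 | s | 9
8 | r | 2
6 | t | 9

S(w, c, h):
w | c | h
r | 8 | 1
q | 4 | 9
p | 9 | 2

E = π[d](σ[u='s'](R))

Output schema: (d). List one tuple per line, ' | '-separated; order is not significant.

Per-node cardinality:
  R → 3
  σ[u='s'](R) → 1
  π[d](σ[u='s'](R)) → 1

== RESULT ==
d
5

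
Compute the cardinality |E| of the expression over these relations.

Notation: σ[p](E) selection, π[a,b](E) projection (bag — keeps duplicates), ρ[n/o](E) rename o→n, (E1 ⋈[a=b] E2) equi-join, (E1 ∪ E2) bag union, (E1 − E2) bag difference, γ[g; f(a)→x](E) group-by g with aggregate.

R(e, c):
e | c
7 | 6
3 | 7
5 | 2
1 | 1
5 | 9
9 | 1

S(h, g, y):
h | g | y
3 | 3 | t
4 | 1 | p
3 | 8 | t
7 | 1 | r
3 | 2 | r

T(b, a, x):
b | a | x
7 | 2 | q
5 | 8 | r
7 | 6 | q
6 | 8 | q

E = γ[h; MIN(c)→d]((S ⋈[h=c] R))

Subexpression sizes:
  S → 5
  R → 6
  (S ⋈[h=c] R) → 1
  γ[h; MIN(c)→d]((S ⋈[h=c] R)) → 1

|E| = 1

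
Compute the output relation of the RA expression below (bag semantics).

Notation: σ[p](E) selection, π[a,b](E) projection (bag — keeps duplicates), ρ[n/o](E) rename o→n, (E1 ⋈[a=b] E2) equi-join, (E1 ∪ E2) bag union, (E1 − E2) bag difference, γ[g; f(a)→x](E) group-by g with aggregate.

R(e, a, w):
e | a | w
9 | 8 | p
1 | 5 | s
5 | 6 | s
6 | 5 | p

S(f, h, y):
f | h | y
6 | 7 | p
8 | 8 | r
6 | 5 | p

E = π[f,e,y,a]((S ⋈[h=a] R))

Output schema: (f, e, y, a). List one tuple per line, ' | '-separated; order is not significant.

Subexpression sizes:
  S → 3
  R → 4
  (S ⋈[h=a] R) → 3
  π[f,e,y,a]((S ⋈[h=a] R)) → 3

== RESULT ==
f | e | y | a
6 | 1 | p | 5
6 | 6 | p | 5
8 | 9 | r | 8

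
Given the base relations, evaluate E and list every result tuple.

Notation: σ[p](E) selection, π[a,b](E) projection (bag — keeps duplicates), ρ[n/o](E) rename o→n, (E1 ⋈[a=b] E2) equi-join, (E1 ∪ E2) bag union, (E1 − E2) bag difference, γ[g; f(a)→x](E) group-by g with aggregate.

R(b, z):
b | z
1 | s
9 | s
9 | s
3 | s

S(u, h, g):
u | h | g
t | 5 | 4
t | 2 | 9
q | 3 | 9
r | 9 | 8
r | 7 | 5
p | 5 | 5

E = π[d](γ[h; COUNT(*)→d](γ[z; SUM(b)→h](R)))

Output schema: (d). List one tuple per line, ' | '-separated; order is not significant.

Subexpression sizes:
  R → 4
  γ[z; SUM(b)→h](R) → 1
  γ[h; COUNT(*)→d](γ[z; SUM(b)→h](R)) → 1
  π[d](γ[h; COUNT(*)→d](γ[z; SUM(b)→h](R))) → 1

== RESULT ==
d
1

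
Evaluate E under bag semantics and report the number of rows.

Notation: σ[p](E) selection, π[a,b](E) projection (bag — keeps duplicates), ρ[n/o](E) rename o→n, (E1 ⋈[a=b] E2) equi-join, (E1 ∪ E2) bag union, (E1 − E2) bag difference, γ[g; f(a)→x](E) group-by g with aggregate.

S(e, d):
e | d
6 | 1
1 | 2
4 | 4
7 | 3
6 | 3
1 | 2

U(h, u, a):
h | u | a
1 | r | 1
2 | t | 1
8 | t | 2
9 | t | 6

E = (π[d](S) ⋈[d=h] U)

Stepwise |·|:
  S → 6
  π[d](S) → 6
  U → 4
  (π[d](S) ⋈[d=h] U) → 3

|E| = 3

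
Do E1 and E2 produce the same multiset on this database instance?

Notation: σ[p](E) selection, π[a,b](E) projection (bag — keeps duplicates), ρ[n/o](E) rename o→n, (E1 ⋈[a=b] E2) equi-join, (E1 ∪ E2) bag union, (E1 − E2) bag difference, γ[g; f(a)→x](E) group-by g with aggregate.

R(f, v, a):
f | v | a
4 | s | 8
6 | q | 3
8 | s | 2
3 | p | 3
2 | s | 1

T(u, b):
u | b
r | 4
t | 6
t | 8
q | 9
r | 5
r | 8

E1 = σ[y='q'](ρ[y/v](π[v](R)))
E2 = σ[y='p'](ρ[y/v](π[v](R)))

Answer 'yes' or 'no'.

E1 row counts bottom-up:
  R → 5
  π[v](R) → 5
  ρ[y/v](π[v](R)) → 5
  σ[y='q'](ρ[y/v](π[v](R))) → 1
E2 row counts bottom-up:
  R → 5
  π[v](R) → 5
  ρ[y/v](π[v](R)) → 5
  σ[y='p'](ρ[y/v](π[v](R))) → 1

E1 result:
y
q
E2 result:
y
p
Witness: ('p',) appears 0× in E1 but 1× in E2.

no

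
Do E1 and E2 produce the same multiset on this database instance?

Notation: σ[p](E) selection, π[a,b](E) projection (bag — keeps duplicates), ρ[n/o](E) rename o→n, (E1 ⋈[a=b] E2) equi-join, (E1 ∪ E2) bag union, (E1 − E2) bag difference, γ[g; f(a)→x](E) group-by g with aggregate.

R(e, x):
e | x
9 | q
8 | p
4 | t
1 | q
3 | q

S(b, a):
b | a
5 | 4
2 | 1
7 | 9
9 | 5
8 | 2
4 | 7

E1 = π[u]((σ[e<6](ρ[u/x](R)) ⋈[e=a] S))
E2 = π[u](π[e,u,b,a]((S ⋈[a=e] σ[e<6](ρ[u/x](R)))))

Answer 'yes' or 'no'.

E1 per-node cardinality:
  R → 5
  ρ[u/x](R) → 5
  σ[e<6](ρ[u/x](R)) → 3
  S → 6
  (σ[e<6](ρ[u/x](R)) ⋈[e=a] S) → 2
  π[u]((σ[e<6](ρ[u/x](R)) ⋈[e=a] S)) → 2
E2 per-node cardinality:
  S → 6
  R → 5
  ρ[u/x](R) → 5
  σ[e<6](ρ[u/x](R)) → 3
  (S ⋈[a=e] σ[e<6](ρ[u/x](R))) → 2
  π[e,u,b,a]((S ⋈[a=e] σ[e<6](ρ[u/x](R)))) → 2
  π[u](π[e,u,b,a]((S ⋈[a=e] σ[e<6](ρ[u/x](R))))) → 2

E1 and E2 produce the same multiset:
u
q
t

yes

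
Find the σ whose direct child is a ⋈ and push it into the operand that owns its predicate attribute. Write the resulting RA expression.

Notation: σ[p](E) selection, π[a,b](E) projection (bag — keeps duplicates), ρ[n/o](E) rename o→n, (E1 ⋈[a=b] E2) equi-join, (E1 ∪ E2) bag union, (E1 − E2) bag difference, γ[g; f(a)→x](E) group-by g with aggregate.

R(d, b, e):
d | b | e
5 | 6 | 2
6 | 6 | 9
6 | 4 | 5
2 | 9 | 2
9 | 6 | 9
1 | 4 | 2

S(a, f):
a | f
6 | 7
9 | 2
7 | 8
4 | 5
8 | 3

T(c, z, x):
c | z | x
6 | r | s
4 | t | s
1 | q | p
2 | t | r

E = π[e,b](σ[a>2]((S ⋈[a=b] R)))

σ filters on a, owned by the left side.
E' = π[e,b]((σ[a>2](S) ⋈[a=b] R))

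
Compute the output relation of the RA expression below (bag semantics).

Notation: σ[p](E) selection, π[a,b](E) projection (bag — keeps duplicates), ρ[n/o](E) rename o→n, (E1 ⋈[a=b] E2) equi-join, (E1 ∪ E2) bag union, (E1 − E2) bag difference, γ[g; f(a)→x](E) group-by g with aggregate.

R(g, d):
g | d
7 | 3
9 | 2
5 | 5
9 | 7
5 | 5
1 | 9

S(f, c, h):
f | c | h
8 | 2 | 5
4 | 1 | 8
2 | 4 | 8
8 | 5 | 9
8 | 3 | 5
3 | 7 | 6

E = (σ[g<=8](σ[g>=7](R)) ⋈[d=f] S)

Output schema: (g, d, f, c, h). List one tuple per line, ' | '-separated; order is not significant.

Stepwise |·|:
  R → 6
  σ[g>=7](R) → 3
  σ[g<=8](σ[g>=7](R)) → 1
  S → 6
  (σ[g<=8](σ[g>=7](R)) ⋈[d=f] S) → 1

== RESULT ==
g | d | f | c | h
7 | 3 | 3 | 7 | 6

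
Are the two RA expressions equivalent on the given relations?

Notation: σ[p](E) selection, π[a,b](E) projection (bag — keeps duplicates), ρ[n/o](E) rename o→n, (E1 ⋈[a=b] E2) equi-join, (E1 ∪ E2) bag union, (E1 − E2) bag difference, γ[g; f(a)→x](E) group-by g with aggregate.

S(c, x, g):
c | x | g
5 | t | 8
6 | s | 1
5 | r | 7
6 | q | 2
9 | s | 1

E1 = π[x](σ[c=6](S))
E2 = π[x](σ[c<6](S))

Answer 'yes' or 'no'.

E1 per-node cardinality:
  S → 5
  σ[c=6](S) → 2
  π[x](σ[c=6](S)) → 2
E2 per-node cardinality:
  S → 5
  σ[c<6](S) → 2
  π[x](σ[c<6](S)) → 2

E1 result:
x
q
s
E2 result:
x
r
t
Witness: ('t',) appears 0× in E1 but 1× in E2.

no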